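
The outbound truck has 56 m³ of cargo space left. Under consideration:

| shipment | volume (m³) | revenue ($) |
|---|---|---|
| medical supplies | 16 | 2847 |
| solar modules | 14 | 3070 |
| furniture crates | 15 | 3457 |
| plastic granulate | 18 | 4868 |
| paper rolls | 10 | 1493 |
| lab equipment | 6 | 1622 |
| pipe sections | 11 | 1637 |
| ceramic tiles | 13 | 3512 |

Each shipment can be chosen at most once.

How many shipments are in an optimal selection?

4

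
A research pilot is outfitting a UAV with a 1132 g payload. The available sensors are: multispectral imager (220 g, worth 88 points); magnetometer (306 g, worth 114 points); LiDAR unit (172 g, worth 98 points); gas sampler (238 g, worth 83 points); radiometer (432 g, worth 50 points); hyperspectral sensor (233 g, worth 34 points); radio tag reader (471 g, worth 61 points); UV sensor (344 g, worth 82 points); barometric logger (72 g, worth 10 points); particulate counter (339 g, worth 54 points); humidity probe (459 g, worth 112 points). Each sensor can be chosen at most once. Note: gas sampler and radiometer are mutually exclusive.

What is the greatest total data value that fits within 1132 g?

393

Multispectral imager + magnetometer + LiDAR unit + gas sampler + barometric logger uses 1008 of the 1132 g and totals 393.
That's the maximum — no feasible swap from here does better than 393.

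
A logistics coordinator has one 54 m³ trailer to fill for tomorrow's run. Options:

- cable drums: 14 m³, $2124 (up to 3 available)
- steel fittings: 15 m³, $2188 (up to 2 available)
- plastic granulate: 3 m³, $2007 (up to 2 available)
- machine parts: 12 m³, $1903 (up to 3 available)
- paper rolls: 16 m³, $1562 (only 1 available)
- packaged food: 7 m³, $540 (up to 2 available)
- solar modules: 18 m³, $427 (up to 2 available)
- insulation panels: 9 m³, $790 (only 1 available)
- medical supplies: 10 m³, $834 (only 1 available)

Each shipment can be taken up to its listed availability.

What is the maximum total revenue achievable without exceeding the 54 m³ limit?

10798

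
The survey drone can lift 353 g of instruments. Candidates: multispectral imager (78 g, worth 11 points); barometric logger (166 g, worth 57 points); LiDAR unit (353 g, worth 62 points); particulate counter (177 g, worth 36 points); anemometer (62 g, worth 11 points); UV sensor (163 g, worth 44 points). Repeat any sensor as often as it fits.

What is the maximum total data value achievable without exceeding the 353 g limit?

Taking 2×barometric logger: 332 g used, 114 in data value.
Every other selection either busts 353 g or fails to beat 114.

114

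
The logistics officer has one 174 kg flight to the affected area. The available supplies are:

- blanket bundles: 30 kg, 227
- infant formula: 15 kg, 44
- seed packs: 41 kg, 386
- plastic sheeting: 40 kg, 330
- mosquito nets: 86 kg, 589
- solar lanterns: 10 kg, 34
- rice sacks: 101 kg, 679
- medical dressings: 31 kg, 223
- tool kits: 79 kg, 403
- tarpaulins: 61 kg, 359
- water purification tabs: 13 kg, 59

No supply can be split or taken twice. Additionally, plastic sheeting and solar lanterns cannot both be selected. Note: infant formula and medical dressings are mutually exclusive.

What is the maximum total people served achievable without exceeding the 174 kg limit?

Seed packs + plastic sheeting + mosquito nets uses 167 of the 174 kg and totals 1305.
The spare 7 kg is too small for any remaining supply, and no feasible exchange beats 1305.

1305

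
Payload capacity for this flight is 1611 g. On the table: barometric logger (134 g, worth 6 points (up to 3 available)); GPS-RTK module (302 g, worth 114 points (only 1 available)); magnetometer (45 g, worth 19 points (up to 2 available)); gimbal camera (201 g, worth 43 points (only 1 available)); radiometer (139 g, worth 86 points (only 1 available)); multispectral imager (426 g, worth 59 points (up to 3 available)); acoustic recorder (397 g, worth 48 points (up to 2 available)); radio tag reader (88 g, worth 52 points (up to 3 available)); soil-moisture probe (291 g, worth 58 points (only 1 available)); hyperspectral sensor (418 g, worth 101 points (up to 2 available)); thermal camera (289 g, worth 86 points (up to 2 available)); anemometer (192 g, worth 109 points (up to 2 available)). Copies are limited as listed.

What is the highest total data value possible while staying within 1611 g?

713

By data value per g: radiometer 0.62, radio tag reader 0.59, anemometer 0.57, magnetometer 0.42 lead.
The ratio heuristic lands on barometric logger + GPS-RTK module + 2×magnetometer + radiometer + 3×radio tag reader + thermal camera + 2×anemometer (704) but leaves 9 g idle.
Dropping barometric logger and thermal camera frees 423 g; slotting in hyperspectral sensor (418 g) lifts the total to 713 at 1597 g.
The spare 14 g is too small for any remaining sensor, and no exchange beats 713.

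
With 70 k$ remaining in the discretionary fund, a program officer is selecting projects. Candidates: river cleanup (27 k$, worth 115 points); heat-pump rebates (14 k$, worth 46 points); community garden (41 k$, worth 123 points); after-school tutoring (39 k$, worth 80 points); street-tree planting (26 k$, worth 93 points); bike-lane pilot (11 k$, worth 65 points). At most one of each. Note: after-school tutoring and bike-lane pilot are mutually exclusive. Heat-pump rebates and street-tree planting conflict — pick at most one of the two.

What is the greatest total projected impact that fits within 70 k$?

By projected impact per k$: bike-lane pilot 5.91, river cleanup 4.26, street-tree planting 3.58 lead.
The ratio ordering already packs tightly: river cleanup + street-tree planting + bike-lane pilot, 64 k$, 273.

273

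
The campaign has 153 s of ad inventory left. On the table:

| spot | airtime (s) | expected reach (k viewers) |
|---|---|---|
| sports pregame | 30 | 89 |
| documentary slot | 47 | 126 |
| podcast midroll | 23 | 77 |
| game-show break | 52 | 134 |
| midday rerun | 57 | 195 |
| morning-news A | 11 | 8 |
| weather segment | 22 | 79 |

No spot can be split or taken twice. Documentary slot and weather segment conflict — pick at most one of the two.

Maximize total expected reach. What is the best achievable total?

448

Sports pregame + podcast midroll + midday rerun + morning-news A + weather segment uses 143 of the 153 s and totals 448.
Runner-up sports pregame + podcast midroll + midday rerun + weather segment tops out at 440.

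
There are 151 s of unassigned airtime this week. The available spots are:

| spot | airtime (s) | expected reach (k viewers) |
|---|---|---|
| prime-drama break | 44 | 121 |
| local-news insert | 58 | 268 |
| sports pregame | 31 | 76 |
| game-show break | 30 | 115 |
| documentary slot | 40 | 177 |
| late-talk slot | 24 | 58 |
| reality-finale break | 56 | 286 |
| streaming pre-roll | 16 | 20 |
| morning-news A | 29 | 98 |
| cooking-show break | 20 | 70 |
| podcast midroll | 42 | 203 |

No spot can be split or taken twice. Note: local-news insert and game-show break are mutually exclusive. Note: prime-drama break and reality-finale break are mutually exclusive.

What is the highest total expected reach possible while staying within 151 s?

674

Ranking by ratio (expected reach/s): reality-finale break 5.11, podcast midroll 4.83, local-news insert 4.62, documentary slot 4.42.
Greedy by ratio would take documentary slot + reality-finale break + podcast midroll: 138 s used, total 666.
Dropping documentary slot frees 40 s; slotting in game-show break + cooking-show break (50 s) lifts the total to 674 at 148 s.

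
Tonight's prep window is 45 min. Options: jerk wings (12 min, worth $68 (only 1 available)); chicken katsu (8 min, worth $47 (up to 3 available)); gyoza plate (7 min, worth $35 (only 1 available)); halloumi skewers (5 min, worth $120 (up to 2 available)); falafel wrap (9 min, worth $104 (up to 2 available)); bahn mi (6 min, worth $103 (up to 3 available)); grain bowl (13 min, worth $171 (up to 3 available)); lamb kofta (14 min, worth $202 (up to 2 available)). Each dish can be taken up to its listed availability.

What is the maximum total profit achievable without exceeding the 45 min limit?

752

The ratio heuristic lands on 2×halloumi skewers + 3×bahn mi + lamb kofta (751) but leaves 3 min idle.
Dropping bahn mi frees 6 min; slotting in falafel wrap (9 min) lifts the total to 752 at 45 min.
That's the maximum — no swap from here does better than 752.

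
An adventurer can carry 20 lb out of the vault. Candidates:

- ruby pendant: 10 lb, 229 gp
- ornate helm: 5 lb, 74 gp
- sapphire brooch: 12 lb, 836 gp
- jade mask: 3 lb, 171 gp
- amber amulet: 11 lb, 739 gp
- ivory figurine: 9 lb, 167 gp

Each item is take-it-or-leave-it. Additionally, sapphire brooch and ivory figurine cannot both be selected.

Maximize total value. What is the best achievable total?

1081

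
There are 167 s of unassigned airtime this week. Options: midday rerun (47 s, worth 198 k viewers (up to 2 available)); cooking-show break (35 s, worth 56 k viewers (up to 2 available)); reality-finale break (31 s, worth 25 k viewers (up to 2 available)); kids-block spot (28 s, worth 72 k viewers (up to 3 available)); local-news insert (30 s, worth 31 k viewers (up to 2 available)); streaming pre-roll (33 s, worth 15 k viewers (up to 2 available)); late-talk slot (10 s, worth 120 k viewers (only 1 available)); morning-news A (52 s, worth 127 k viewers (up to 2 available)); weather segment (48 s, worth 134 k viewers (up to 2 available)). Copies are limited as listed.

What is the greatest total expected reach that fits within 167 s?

Filling by ratio: 2×midday rerun + late-talk slot + weather segment for 650, with 15 s left unused.
The 48 s tied up in weather segment is better spent on 2×kids-block spot — total rises to 660 (160 s).

660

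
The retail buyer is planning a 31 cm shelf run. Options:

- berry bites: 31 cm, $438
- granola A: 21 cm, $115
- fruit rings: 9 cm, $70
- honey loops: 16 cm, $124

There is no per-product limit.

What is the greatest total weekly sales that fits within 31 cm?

438

By weekly sales per cm: berry bites 14.13, fruit rings 7.78, honey loops 7.75, granola A 5.48 lead.
Taking berry bites: 31 cm used, 438 in weekly sales.
No other feasible combination exceeds 438.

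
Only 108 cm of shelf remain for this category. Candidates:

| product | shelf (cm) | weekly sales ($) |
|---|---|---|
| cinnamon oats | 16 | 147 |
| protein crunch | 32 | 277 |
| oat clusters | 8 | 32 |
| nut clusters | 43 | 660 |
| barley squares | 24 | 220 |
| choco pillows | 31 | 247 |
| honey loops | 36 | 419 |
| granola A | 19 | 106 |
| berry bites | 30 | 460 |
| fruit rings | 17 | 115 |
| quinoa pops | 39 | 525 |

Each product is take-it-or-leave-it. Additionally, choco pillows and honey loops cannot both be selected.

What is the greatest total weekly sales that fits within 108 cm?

1405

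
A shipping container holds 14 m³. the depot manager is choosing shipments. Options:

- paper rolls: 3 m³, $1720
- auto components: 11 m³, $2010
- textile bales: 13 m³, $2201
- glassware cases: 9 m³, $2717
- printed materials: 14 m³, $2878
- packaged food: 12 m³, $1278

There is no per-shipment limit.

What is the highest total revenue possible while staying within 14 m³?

Ranking by ratio (revenue/m³): paper rolls 573.33, glassware cases 301.89, printed materials 205.57, auto components 182.73.
4×paper rolls uses 12 of the 14 m³ and totals 6880.
Every other selection either busts 14 m³ or fails to beat 6880.

6880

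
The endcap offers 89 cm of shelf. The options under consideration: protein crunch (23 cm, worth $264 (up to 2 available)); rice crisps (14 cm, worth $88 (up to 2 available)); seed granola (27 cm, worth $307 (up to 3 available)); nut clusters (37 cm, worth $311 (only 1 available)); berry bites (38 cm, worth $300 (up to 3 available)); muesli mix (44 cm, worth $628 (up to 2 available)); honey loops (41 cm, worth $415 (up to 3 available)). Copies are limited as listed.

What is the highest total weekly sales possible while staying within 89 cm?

Ranking by ratio (weekly sales/cm): muesli mix 14.27, protein crunch 11.48, seed granola 11.37, honey loops 10.12.
The ratio ordering already packs tightly: 2×muesli mix, 88 cm, 1256.
Nothing else within 89 cm beats 1256.

1256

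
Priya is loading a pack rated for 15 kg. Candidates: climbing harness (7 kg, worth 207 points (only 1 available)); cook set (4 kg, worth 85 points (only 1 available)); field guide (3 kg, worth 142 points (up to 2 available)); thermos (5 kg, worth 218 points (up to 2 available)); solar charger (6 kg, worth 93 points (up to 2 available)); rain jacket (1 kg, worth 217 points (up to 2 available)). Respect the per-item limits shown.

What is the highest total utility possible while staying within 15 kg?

1012

Filling by ratio: 2×field guide + thermos + 2×rain jacket for 936, with 2 kg left unused.
Dropping field guide frees 3 kg; slotting in thermos (5 kg) lifts the total to 1012 at 15 kg.
That's the maximum — no swap from here does better than 1012.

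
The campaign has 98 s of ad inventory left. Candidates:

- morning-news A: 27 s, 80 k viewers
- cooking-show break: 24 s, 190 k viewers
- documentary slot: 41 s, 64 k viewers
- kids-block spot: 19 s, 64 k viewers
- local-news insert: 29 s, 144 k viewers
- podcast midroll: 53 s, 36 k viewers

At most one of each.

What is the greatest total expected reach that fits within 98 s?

414

The ratio heuristic lands on cooking-show break + kids-block spot + local-news insert (398) but leaves 26 s idle.
Dropping kids-block spot frees 19 s; slotting in morning-news A (27 s) lifts the total to 414 at 80 s.
The closest alternative, cooking-show break + documentary slot + local-news insert, reaches only 398.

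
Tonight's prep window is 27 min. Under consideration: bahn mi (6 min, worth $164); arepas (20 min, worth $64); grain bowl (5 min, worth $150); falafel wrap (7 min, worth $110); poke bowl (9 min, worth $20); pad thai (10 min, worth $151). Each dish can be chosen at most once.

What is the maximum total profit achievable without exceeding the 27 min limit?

465

Ranking by ratio (profit/min): grain bowl 30.00, bahn mi 27.33, falafel wrap 15.71.
A density-first pass picks bahn mi + grain bowl + falafel wrap + poke bowl — 444 at 27 min.
The 16 min tied up in falafel wrap and poke bowl is better spent on pad thai — total rises to 465 (21 min).
An exhaustive check of the 64 subsets confirms 465.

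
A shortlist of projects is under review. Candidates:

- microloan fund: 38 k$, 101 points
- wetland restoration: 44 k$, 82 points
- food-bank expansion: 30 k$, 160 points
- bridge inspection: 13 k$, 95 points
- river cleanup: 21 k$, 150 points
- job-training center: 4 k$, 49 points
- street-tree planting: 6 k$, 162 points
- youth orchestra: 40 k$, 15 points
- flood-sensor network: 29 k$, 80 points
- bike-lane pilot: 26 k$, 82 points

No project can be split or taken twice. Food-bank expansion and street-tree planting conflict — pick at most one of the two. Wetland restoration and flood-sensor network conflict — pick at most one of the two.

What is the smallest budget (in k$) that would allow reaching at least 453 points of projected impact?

44

Minimise k$ subject to total projected impact ≥ 453.
Taking bridge inspection + river cleanup + job-training center + street-tree planting gives 456 (≥ 453) for 44 k$.
No combination under 44 k$ hits 453.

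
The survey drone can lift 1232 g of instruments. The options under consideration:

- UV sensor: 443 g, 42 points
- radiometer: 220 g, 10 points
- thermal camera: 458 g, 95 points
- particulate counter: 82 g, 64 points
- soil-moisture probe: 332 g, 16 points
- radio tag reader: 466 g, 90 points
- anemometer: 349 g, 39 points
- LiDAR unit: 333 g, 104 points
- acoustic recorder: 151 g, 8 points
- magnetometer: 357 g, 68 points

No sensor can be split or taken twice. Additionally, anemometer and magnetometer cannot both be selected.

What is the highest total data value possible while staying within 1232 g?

331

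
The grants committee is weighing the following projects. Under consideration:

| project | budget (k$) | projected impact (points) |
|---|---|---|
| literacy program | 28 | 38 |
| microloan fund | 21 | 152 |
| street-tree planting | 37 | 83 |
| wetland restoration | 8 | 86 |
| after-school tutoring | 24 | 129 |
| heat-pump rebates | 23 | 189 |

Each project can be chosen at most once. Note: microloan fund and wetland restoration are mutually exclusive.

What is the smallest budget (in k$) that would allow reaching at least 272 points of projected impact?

Look for the lowest-budget combination reaching 272.
wetland restoration + heat-pump rebates reaches 275 using 31 k$.
Below 31 k$ the best achievable stays under 272.

31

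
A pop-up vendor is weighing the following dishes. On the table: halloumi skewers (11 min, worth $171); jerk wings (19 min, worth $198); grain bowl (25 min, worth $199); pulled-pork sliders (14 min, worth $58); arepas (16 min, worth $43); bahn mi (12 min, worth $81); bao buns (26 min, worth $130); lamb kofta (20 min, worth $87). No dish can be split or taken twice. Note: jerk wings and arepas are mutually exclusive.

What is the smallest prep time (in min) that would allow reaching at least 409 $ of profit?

42

Minimise min subject to total profit ≥ 409.
halloumi skewers + jerk wings + bahn mi reaches 450 using 42 min.
Any bundle with less than 42 min falls short of 409.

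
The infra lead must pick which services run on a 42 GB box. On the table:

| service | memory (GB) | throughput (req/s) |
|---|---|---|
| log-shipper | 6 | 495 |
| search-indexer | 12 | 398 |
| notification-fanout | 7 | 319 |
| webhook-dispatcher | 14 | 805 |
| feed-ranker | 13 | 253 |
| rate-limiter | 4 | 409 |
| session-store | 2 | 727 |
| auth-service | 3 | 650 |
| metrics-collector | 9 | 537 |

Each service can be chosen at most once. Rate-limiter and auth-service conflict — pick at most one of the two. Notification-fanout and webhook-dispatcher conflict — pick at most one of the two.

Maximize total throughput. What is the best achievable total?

Log-shipper + webhook-dispatcher + session-store + auth-service + metrics-collector uses 34 of the 42 GB and totals 3214.
An exhaustive check of the 512 subsets confirms 3214.

3214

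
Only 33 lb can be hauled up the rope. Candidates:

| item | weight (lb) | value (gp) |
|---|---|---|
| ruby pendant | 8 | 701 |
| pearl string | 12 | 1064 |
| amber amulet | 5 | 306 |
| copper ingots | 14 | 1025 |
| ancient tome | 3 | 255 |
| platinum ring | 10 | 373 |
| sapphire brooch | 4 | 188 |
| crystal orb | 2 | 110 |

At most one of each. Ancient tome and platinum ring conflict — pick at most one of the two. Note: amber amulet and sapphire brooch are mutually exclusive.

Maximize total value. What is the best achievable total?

By value per lb: pearl string 88.67, ruby pendant 87.62, ancient tome 85.00, copper ingots 73.21 lead.
Greedy by ratio would take ruby pendant + pearl string + amber amulet + ancient tome + crystal orb: 30 lb used, total 2436.
Using the slack differently, pearl string + copper ingots + ancient tome + sapphire brooch comes to 2532 at 33 lb.

2532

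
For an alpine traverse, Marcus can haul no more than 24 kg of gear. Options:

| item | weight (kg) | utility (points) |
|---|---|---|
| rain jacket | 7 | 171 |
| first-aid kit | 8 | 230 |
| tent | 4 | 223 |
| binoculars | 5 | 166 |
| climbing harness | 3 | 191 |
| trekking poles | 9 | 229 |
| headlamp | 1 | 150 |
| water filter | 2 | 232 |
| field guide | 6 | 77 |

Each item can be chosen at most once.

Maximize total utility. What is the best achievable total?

1192

Ranking by ratio (utility/kg): headlamp 150.00, water filter 116.00, climbing harness 63.67.
First-aid kit + tent + binoculars + climbing harness + headlamp + water filter uses 23 of the 24 kg and totals 1192.
That's the maximum — no swap from here does better than 1192.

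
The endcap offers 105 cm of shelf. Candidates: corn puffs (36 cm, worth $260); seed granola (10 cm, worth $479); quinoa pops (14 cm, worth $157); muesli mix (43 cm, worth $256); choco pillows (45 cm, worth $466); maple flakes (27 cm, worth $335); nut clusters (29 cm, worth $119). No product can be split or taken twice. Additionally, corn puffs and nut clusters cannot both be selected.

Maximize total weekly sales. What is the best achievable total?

1437

The ratio ordering already packs tightly: seed granola + quinoa pops + choco pillows + maple flakes, 96 cm, 1437.
Runner-up corn puffs + seed granola + quinoa pops + choco pillows tops out at 1362.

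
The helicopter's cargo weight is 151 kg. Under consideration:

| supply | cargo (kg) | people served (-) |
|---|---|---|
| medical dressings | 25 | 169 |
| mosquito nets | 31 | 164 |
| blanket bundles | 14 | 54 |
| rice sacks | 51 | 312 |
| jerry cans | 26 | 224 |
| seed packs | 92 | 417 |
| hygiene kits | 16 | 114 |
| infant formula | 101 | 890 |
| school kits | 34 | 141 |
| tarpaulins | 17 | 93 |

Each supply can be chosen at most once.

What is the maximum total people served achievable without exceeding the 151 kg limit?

1228

Density check — infant formula 8.81, jerry cans 8.62, hygiene kits 7.12, medical dressings 6.76 are the best per kg.
Best packing: jerry cans + hygiene kits + infant formula — 143 kg, 1228 total.
No other feasible combination exceeds 1228.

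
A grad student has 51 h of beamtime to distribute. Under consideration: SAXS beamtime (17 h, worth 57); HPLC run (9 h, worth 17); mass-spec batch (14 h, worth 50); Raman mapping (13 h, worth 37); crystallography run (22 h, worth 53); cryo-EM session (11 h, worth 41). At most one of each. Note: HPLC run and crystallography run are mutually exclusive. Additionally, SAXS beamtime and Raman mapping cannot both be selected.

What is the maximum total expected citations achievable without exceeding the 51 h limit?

Ranking by ratio (expected citations/h): cryo-EM session 3.73, mass-spec batch 3.57, SAXS beamtime 3.35.
Taking SAXS beamtime + HPLC run + mass-spec batch + cryo-EM session: 51 h used, 165 in expected citations.

165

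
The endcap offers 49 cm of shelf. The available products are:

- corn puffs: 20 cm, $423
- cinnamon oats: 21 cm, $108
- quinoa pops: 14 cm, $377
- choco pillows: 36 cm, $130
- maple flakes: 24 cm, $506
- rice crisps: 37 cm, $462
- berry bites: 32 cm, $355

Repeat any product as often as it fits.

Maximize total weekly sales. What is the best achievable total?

1177

Greedy by ratio would take 3×quinoa pops: 42 cm used, total 1131.
Replace quinoa pops with corn puffs: the trade gains 46 net, giving 1177 at 48 cm.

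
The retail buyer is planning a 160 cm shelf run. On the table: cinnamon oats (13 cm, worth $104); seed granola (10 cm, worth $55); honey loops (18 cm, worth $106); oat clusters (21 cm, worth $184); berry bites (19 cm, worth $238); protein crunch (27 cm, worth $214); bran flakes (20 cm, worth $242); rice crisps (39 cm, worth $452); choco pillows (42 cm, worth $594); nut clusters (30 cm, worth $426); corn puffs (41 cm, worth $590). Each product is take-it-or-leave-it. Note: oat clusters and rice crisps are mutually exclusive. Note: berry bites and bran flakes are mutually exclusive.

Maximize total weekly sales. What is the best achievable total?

2066

By weekly sales per cm: corn puffs 14.39, nut clusters 14.20, choco pillows 14.14 lead.
Best packing: protein crunch + bran flakes + choco pillows + nut clusters + corn puffs — 160 cm, 2066 total.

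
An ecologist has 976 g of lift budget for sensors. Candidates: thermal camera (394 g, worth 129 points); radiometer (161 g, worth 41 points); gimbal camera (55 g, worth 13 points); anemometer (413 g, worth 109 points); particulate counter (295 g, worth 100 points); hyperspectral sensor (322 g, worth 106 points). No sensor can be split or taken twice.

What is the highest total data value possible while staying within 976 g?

289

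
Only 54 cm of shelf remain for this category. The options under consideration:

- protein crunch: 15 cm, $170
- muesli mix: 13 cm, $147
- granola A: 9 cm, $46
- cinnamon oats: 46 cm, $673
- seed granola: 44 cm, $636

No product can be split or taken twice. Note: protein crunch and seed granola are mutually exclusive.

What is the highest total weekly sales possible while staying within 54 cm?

682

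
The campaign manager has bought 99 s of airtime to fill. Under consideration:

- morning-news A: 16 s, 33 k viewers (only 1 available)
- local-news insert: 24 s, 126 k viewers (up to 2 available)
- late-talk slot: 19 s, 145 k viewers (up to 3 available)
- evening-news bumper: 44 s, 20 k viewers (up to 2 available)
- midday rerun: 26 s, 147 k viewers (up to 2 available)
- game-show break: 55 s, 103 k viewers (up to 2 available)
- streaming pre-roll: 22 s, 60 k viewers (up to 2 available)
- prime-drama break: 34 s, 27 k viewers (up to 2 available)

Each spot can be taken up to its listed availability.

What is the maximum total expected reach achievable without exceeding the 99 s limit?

The ratio ordering already packs tightly: morning-news A + 3×late-talk slot + midday rerun, 99 s, 615.
That's the maximum — no swap from here does better than 615.

615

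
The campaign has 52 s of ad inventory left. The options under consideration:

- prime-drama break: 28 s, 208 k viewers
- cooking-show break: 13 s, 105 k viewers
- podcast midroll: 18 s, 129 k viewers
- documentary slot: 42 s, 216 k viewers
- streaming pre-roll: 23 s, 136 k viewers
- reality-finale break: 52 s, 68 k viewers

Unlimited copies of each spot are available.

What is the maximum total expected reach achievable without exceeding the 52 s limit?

4×cooking-show break uses 52 of the 52 s and totals 420.
No other feasible combination exceeds 420.

420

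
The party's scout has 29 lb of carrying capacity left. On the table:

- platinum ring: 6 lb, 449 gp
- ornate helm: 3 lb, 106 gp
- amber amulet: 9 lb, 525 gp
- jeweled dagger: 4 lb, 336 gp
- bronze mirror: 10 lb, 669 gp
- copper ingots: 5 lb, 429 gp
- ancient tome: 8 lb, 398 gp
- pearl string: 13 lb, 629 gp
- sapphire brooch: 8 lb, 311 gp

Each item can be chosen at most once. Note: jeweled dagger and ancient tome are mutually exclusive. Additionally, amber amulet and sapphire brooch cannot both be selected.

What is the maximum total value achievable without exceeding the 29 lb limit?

By value per lb: copper ingots 85.80, jeweled dagger 84.00, platinum ring 74.83, bronze mirror 66.90 lead.
Platinum ring + ornate helm + jeweled dagger + bronze mirror + copper ingots uses 28 of the 29 lb and totals 1989.
The closest alternative, platinum ring + amber amulet + jeweled dagger + bronze mirror, reaches only 1979.

1989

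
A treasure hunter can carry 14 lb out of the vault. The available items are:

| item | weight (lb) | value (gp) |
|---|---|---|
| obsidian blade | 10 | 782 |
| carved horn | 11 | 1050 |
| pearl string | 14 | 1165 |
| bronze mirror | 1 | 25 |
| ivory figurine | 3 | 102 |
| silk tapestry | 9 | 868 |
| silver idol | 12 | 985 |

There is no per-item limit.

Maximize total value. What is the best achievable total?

1165

Ranking by ratio (value/lb): silk tapestry 96.44, carved horn 95.45, pearl string 83.21, silver idol 82.08.
A density-first pass picks 2×bronze mirror + ivory figurine + silk tapestry — 1020 at 14 lb.
Replace 2×bronze mirror and ivory figurine and silk tapestry with pearl string: the trade gains 145 net, giving 1165 at 14 lb.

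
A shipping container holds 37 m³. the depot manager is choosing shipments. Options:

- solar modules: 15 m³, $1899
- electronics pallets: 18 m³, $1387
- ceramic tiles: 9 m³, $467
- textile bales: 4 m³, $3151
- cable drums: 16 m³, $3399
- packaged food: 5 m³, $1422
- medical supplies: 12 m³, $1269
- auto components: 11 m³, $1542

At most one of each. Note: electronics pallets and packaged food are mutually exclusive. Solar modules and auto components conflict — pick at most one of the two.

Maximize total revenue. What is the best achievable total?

9514

Ranking by ratio (revenue/m³): textile bales 787.75, packaged food 284.40, cable drums 212.44, auto components 140.18.
Textile bales + cable drums + packaged food + auto components uses 36 of the 37 m³ and totals 9514.
Next best is textile bales + cable drums + packaged food + medical supplies at 9241 (37 m³) — short by 273.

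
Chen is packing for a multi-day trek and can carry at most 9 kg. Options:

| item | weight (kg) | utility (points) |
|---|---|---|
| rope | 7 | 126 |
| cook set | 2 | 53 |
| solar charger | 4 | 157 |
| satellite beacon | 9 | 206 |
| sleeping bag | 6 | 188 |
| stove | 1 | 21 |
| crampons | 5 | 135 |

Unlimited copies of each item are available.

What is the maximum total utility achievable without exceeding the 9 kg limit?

335

Best packing: 2×solar charger + stove — 9 kg, 335 total.
Nothing else within 9 kg beats 335.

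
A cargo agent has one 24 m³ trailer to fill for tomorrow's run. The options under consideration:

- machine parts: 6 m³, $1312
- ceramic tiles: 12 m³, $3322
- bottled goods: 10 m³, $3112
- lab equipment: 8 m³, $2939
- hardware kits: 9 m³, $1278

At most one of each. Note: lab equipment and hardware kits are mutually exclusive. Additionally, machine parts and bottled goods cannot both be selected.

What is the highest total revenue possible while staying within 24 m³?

Ceramic tiles + bottled goods uses 22 of the 24 m³ and totals 6434.

6434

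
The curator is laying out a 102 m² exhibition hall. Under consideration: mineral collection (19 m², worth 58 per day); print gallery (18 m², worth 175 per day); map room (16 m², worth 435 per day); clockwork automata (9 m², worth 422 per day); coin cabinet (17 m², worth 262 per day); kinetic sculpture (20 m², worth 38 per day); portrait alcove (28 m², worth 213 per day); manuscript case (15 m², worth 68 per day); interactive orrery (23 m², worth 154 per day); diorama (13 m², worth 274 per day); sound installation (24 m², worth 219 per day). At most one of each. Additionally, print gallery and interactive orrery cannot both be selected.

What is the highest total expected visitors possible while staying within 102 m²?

1787

Taking print gallery + map room + clockwork automata + coin cabinet + diorama + sound installation: 97 m² used, 1787 in expected visitors.
Nothing else feasible within 102 m² beats 1787.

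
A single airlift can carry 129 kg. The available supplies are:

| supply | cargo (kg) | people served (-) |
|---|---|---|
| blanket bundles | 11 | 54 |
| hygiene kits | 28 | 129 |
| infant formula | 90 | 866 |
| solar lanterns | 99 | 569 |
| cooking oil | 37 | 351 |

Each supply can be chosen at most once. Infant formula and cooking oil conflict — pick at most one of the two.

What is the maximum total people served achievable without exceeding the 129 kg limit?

By people served per kg: infant formula 9.62, cooking oil 9.49, solar lanterns 5.75, blanket bundles 4.91 lead.
Best packing: blanket bundles + hygiene kits + infant formula — 129 kg, 1049 total.
Next best is hygiene kits + infant formula at 995 (118 kg) — short by 54.

1049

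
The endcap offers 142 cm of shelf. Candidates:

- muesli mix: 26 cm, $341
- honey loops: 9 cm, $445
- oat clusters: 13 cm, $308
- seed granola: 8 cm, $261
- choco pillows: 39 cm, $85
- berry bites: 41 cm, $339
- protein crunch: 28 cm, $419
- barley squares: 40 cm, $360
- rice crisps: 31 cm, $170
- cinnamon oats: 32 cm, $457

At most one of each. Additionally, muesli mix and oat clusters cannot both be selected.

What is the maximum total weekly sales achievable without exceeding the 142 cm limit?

Honey loops + oat clusters + seed granola + protein crunch + barley squares + cinnamon oats uses 130 of the 142 cm and totals 2250.

2250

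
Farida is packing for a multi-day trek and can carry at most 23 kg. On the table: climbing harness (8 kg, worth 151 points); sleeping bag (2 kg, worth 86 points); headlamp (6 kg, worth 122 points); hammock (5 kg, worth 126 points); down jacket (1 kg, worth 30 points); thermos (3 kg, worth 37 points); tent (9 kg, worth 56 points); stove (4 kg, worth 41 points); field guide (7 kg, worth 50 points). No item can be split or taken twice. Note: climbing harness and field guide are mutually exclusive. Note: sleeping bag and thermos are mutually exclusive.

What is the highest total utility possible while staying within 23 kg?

Ranking by ratio (utility/kg): sleeping bag 43.00, down jacket 30.00, hammock 25.20, headlamp 20.33.
Taking climbing harness + sleeping bag + headlamp + hammock + down jacket: 22 kg used, 515 in utility.
The closest alternative, climbing harness + sleeping bag + headlamp + hammock, reaches only 485.

515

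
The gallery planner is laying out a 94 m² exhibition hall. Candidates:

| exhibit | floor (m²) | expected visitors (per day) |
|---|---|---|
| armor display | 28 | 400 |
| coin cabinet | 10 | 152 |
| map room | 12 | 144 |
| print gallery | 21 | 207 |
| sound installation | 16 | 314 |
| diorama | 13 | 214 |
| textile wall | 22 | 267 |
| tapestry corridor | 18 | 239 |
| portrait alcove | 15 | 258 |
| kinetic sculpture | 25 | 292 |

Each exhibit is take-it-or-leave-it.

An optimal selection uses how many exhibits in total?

6

Optimal total is 1482.
One optimal bundle: armor display + coin cabinet + map room + sound installation + diorama + portrait alcove (94 m²).
All optima have 6 exhibits.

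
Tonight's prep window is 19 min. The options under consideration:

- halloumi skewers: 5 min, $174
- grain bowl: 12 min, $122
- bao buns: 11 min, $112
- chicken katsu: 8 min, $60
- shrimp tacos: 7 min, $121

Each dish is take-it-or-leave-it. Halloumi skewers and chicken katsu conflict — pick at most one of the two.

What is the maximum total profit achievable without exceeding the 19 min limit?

296

Taking the top-ratio dishes first gives halloumi skewers + shrimp tacos for 295 (12 min).
Dropping shrimp tacos frees 7 min; slotting in grain bowl (12 min) lifts the total to 296 at 17 min.
That's the maximum — no feasible swap from here does better than 296.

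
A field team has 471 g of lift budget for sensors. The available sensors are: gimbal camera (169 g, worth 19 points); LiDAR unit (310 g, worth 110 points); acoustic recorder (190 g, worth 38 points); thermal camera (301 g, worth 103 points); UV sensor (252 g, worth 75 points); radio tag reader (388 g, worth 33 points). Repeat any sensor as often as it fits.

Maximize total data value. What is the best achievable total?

122

The ratio heuristic lands on LiDAR unit (110) but leaves 161 g idle.
The 310 g tied up in LiDAR unit is better spent on gimbal camera + thermal camera — total rises to 122 (470 g).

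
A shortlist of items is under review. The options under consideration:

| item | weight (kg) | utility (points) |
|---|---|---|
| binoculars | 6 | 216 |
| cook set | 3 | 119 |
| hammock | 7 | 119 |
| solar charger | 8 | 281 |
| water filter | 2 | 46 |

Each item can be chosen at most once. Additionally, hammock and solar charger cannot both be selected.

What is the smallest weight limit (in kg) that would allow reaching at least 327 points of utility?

Need the lightest bundle worth ≥ 327.
Taking binoculars + cook set gives 335 (≥ 327) for 9 kg.
Below 9 kg the best achievable stays under 327.

9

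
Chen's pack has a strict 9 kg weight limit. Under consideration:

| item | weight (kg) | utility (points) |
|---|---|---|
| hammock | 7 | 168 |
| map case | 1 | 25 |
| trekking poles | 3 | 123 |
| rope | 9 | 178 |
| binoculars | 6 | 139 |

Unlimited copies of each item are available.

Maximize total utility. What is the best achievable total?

3×trekking poles uses 9 of the 9 kg and totals 369.
No other feasible combination exceeds 369.

369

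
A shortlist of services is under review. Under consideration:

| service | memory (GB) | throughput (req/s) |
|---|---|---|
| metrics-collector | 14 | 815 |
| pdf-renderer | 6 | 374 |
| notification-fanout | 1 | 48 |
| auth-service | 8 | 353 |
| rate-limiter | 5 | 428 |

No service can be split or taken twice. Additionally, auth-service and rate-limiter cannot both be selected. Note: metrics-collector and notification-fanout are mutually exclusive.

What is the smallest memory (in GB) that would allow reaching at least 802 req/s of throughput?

11

Look for the lowest-memory combination reaching 802.
Taking pdf-renderer + rate-limiter gives 802 (≥ 802) for 11 GB.
Any bundle with less than 11 GB falls short of 802.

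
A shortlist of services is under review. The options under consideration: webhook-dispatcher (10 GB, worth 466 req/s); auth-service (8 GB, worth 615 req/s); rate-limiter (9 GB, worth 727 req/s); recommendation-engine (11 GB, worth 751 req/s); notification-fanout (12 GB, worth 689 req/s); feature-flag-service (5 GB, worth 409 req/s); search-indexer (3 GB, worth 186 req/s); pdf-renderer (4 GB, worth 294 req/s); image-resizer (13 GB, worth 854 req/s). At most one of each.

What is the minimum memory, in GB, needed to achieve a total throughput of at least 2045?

Look for the lowest-memory combination reaching 2045.
auth-service + rate-limiter + feature-flag-service + pdf-renderer reaches 2045 using 26 GB.
Any bundle with less than 26 GB falls short of 2045.

26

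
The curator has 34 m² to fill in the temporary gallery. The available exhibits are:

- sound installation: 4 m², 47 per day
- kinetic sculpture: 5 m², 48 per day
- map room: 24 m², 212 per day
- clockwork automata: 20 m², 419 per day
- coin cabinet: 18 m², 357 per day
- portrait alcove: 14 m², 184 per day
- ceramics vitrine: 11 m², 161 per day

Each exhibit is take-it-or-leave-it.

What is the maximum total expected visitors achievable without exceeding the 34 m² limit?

603

Density check — clockwork automata 20.95, coin cabinet 19.83, ceramics vitrine 14.64 are the best per m².
The ratio heuristic lands on clockwork automata + ceramics vitrine (580) but leaves 3 m² idle.
The 11 m² tied up in ceramics vitrine is better spent on portrait alcove — total rises to 603 (34 m²).
An exhaustive check of the 128 subsets confirms 603.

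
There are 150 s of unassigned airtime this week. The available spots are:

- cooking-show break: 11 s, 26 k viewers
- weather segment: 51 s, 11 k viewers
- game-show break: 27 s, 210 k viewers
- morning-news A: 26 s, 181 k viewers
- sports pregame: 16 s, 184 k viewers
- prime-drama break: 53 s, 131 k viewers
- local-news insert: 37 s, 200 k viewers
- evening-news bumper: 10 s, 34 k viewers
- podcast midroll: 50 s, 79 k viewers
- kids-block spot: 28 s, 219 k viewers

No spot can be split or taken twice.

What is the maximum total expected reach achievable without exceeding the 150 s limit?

1028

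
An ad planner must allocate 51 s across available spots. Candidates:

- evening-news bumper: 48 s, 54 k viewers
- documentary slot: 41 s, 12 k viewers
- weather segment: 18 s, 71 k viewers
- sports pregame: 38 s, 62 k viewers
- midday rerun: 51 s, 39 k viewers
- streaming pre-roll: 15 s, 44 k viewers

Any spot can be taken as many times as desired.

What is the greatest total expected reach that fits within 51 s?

2×weather segment + streaming pre-roll uses 51 of the 51 s and totals 186.
Every other selection either busts 51 s or fails to beat 186.

186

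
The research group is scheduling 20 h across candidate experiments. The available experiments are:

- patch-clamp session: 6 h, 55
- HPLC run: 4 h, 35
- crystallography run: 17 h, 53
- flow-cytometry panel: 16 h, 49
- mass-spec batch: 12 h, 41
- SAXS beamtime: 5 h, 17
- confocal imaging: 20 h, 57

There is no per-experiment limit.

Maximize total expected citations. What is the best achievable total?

180

Taking the top-ratio experiments first gives 3×patch-clamp session for 165 (18 h).
Replace patch-clamp session with 2×HPLC run: the trade gains 15 net, giving 180 at 20 h.
That's the maximum — no swap from here does better than 180.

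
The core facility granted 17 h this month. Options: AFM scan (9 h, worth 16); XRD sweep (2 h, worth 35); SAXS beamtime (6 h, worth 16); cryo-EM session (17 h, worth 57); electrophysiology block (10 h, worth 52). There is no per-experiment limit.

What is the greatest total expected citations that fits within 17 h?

8×XRD sweep uses 16 of the 17 h and totals 280.
No other feasible combination exceeds 280.

280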